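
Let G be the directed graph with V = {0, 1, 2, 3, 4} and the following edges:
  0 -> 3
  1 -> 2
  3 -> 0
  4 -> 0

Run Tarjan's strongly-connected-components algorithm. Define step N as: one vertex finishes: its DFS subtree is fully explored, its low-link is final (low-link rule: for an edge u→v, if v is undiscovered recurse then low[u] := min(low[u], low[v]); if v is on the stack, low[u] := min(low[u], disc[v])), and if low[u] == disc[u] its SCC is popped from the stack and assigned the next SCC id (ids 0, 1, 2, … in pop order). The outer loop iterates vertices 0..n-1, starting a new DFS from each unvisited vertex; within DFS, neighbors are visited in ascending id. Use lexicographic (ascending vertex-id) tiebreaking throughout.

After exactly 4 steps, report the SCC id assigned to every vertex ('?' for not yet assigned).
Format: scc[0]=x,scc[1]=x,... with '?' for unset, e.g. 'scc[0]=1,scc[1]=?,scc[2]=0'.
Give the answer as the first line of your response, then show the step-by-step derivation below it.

scc[0]=0,scc[1]=2,scc[2]=1,scc[3]=0,scc[4]=?

step 1: low=(low[0]=0,low[1]=?,low[2]=?,low[3]=0,low[4]=?); scc=(scc[0]=?,scc[1]=?,scc[2]=?,scc[3]=?,scc[4]=?)
step 2: low=(low[0]=0,low[1]=?,low[2]=?,low[3]=0,low[4]=?); scc=(scc[0]=0,scc[1]=?,scc[2]=?,scc[3]=0,scc[4]=?)
step 3: low=(low[0]=0,low[1]=2,low[2]=3,low[3]=0,low[4]=?); scc=(scc[0]=0,scc[1]=?,scc[2]=1,scc[3]=0,scc[4]=?)
step 4: low=(low[0]=0,low[1]=2,low[2]=3,low[3]=0,low[4]=?); scc=(scc[0]=0,scc[1]=2,scc[2]=1,scc[3]=0,scc[4]=?)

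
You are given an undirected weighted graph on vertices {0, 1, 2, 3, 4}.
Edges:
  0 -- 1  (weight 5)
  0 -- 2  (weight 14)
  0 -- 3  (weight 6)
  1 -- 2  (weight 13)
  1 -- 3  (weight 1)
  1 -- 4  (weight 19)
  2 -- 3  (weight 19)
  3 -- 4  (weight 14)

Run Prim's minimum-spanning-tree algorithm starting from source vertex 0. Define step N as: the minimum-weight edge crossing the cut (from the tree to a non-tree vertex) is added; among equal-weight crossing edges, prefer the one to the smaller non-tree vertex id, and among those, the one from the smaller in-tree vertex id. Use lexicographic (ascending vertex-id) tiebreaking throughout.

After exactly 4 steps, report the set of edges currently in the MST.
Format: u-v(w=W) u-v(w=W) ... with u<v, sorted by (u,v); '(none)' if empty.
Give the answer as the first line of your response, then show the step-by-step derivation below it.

0-1(w=5) 1-2(w=13) 1-3(w=1) 3-4(w=14)

step 1: add edge 0-1 (w=5); MST = {0-1(w=5)}
step 2: add edge 1-3 (w=1); MST = {0-1(w=5) 1-3(w=1)}
step 3: add edge 1-2 (w=13); MST = {0-1(w=5) 1-2(w=13) 1-3(w=1)}
step 4: add edge 3-4 (w=14); MST = {0-1(w=5) 1-2(w=13) 1-3(w=1) 3-4(w=14)}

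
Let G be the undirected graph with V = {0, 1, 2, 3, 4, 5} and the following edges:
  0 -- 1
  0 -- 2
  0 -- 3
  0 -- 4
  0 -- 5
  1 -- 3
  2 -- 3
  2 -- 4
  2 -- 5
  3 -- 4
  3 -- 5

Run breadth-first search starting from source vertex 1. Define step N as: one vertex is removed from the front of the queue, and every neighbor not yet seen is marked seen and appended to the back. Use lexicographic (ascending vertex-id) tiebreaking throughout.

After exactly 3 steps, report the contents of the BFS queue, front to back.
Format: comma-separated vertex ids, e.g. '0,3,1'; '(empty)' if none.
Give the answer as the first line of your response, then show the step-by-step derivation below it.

2,4,5

step 1: dequeue 1; queue=[0,3]; order=1
step 2: dequeue 0; queue=[3,2,4,5]; order=1,0
step 3: dequeue 3; queue=[2,4,5]; order=1,0,3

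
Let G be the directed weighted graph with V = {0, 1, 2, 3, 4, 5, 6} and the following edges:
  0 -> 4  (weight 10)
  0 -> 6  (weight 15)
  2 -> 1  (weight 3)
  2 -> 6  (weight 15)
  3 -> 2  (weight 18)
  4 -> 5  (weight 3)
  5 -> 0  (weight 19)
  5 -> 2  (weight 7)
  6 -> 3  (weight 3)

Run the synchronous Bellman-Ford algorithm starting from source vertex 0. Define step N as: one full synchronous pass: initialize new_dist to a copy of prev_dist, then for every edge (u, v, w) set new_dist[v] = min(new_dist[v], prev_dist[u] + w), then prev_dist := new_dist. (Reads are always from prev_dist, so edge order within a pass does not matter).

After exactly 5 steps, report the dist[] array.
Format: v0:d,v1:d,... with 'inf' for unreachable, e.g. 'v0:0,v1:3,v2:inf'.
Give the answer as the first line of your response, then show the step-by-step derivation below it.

v0:0,v1:23,v2:20,v3:18,v4:10,v5:13,v6:15

step 1: dist = v0:0,v1:inf,v2:inf,v3:inf,v4:10,v5:inf,v6:15
step 2: dist = v0:0,v1:inf,v2:inf,v3:18,v4:10,v5:13,v6:15
step 3: dist = v0:0,v1:inf,v2:20,v3:18,v4:10,v5:13,v6:15
step 4: dist = v0:0,v1:23,v2:20,v3:18,v4:10,v5:13,v6:15
step 5: dist = v0:0,v1:23,v2:20,v3:18,v4:10,v5:13,v6:15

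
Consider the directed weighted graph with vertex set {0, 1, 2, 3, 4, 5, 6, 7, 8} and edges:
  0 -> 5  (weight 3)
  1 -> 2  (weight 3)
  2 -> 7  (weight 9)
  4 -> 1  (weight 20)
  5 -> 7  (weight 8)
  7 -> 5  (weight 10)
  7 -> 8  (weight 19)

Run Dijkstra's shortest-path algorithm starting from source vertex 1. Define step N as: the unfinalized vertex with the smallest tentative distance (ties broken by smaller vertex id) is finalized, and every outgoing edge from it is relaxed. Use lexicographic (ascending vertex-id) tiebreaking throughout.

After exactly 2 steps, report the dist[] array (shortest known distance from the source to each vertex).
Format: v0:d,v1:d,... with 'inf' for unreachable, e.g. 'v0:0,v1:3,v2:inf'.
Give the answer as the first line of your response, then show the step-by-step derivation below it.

v0:inf,v1:0,v2:3,v3:inf,v4:inf,v5:inf,v6:inf,v7:12,v8:inf

step 1: dist = v0:inf,v1:0,v2:3,v3:inf,v4:inf,v5:inf,v6:inf,v7:inf,v8:inf
step 2: dist = v0:inf,v1:0,v2:3,v3:inf,v4:inf,v5:inf,v6:inf,v7:12,v8:inf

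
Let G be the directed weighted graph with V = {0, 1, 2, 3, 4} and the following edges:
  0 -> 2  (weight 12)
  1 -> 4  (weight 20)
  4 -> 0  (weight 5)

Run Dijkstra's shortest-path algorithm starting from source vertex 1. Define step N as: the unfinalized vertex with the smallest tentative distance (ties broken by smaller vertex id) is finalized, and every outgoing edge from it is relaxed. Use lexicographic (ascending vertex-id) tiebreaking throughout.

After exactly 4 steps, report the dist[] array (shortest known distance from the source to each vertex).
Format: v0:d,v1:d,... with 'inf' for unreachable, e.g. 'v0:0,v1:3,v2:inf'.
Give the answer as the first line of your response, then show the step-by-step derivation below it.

v0:25,v1:0,v2:37,v3:inf,v4:20

step 1: dist = v0:inf,v1:0,v2:inf,v3:inf,v4:20
step 2: dist = v0:25,v1:0,v2:inf,v3:inf,v4:20
step 3: dist = v0:25,v1:0,v2:37,v3:inf,v4:20
step 4: dist = v0:25,v1:0,v2:37,v3:inf,v4:20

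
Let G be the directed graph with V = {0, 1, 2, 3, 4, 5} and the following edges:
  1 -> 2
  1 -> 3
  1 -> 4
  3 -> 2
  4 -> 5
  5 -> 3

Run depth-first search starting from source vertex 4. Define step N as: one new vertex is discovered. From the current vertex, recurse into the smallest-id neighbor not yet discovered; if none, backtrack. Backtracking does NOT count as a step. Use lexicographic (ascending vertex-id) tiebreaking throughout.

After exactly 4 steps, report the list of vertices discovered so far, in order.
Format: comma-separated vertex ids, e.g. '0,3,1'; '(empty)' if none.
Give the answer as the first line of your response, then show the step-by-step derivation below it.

4,5,3,2

step 1: discover 4; path=4; order=4
step 2: discover 5; path=4>5; order=4,5
step 3: discover 3; path=4>5>3; order=4,5,3
step 4: discover 2; path=4>5>3>2; order=4,5,3,2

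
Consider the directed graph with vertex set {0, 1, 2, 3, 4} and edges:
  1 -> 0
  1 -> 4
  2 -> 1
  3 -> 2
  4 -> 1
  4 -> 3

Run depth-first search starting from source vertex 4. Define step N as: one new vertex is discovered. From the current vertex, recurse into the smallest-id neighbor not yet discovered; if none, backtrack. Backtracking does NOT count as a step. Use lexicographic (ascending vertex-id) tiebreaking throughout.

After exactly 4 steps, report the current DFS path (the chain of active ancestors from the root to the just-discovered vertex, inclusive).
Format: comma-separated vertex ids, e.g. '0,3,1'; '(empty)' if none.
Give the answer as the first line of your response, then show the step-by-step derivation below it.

4,3

step 1: discover 4; path=4; order=4
step 2: discover 1; path=4>1; order=4,1
step 3: discover 0; path=4>1>0; order=4,1,0
step 4: discover 3; path=4>3; order=4,1,0,3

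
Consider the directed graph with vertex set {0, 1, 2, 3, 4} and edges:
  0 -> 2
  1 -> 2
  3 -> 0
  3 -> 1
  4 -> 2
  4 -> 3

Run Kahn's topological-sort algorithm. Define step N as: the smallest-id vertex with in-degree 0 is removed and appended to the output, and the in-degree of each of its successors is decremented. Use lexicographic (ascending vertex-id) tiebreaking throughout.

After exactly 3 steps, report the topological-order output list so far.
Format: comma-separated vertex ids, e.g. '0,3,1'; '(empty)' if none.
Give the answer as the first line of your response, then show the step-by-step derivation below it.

4,3,0

step 1: output 4; order=[4]; indeg=(1,1,2,0,0)
step 2: output 3; order=[4,3]; indeg=(0,0,2,0,0)
step 3: output 0; order=[4,3,0]; indeg=(0,0,1,0,0)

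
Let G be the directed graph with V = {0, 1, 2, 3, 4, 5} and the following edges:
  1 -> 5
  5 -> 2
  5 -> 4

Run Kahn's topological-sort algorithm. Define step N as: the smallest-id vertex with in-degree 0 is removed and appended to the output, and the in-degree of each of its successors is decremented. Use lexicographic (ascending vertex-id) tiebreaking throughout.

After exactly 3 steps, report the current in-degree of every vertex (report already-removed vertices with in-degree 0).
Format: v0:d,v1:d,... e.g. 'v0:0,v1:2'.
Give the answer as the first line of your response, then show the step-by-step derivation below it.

v0:0,v1:0,v2:1,v3:0,v4:1,v5:0

step 1: output 0; order=[0]; indeg=(0,0,1,0,1,1)
step 2: output 1; order=[0,1]; indeg=(0,0,1,0,1,0)
step 3: output 3; order=[0,1,3]; indeg=(0,0,1,0,1,0)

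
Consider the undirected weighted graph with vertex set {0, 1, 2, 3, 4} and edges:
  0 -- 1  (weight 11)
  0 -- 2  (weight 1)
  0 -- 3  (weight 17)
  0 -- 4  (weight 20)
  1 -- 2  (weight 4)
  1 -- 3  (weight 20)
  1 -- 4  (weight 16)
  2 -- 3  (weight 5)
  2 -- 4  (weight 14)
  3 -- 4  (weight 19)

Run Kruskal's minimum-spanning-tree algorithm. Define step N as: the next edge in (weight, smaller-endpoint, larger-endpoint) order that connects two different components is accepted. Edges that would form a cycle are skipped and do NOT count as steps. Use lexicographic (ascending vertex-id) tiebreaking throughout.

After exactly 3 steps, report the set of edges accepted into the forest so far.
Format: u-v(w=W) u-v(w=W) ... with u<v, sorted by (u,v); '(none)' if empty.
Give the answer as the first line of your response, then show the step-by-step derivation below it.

0-2(w=1) 1-2(w=4) 2-3(w=5)

step 1: add edge 0-2 (w=1); MST = {0-2(w=1)}
step 2: add edge 1-2 (w=4); MST = {0-2(w=1) 1-2(w=4)}
step 3: add edge 2-3 (w=5); MST = {0-2(w=1) 1-2(w=4) 2-3(w=5)}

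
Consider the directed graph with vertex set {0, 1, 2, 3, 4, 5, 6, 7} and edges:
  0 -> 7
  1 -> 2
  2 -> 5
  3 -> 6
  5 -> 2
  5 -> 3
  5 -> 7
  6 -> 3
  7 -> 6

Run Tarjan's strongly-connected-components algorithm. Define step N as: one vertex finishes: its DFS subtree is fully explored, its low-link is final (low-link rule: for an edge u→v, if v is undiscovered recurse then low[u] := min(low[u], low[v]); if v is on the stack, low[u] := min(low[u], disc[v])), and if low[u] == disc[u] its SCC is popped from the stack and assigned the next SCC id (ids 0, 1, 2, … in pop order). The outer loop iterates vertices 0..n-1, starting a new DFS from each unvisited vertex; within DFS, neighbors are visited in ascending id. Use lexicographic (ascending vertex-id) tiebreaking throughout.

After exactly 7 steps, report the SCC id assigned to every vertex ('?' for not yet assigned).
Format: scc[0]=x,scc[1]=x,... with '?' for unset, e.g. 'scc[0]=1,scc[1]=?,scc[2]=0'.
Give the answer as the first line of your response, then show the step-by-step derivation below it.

scc[0]=2,scc[1]=4,scc[2]=3,scc[3]=0,scc[4]=?,scc[5]=3,scc[6]=0,scc[7]=1

step 1: low=(low[0]=0,low[1]=?,low[2]=?,low[3]=2,low[4]=?,low[5]=?,low[6]=2,low[7]=1); scc=(scc[0]=?,scc[1]=?,scc[2]=?,scc[3]=?,scc[4]=?,scc[5]=?,scc[6]=?,scc[7]=?)
step 2: low=(low[0]=0,low[1]=?,low[2]=?,low[3]=2,low[4]=?,low[5]=?,low[6]=2,low[7]=1); scc=(scc[0]=?,scc[1]=?,scc[2]=?,scc[3]=0,scc[4]=?,scc[5]=?,scc[6]=0,scc[7]=?)
step 3: low=(low[0]=0,low[1]=?,low[2]=?,low[3]=2,low[4]=?,low[5]=?,low[6]=2,low[7]=1); scc=(scc[0]=?,scc[1]=?,scc[2]=?,scc[3]=0,scc[4]=?,scc[5]=?,scc[6]=0,scc[7]=1)
step 4: low=(low[0]=0,low[1]=?,low[2]=?,low[3]=2,low[4]=?,low[5]=?,low[6]=2,low[7]=1); scc=(scc[0]=2,scc[1]=?,scc[2]=?,scc[3]=0,scc[4]=?,scc[5]=?,scc[6]=0,scc[7]=1)
step 5: low=(low[0]=0,low[1]=4,low[2]=5,low[3]=2,low[4]=?,low[5]=5,low[6]=2,low[7]=1); scc=(scc[0]=2,scc[1]=?,scc[2]=?,scc[3]=0,scc[4]=?,scc[5]=?,scc[6]=0,scc[7]=1)
step 6: low=(low[0]=0,low[1]=4,low[2]=5,low[3]=2,low[4]=?,low[5]=5,low[6]=2,low[7]=1); scc=(scc[0]=2,scc[1]=?,scc[2]=3,scc[3]=0,scc[4]=?,scc[5]=3,scc[6]=0,scc[7]=1)
step 7: low=(low[0]=0,low[1]=4,low[2]=5,low[3]=2,low[4]=?,low[5]=5,low[6]=2,low[7]=1); scc=(scc[0]=2,scc[1]=4,scc[2]=3,scc[3]=0,scc[4]=?,scc[5]=3,scc[6]=0,scc[7]=1)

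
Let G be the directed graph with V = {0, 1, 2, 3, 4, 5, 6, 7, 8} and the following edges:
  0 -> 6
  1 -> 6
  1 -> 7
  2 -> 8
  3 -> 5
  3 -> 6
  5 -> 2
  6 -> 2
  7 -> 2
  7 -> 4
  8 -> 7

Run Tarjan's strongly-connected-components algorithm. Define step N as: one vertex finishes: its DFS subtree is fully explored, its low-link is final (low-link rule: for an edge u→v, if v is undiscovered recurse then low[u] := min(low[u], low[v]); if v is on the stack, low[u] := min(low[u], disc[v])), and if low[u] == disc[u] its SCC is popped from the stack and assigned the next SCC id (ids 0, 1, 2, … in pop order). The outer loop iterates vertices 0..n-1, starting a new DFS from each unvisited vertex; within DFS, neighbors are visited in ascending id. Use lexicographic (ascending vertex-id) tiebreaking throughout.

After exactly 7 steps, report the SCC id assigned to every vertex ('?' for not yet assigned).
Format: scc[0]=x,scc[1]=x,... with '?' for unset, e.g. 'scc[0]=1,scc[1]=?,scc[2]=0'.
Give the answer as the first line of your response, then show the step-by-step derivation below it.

scc[0]=3,scc[1]=4,scc[2]=1,scc[3]=?,scc[4]=0,scc[5]=?,scc[6]=2,scc[7]=1,scc[8]=1

step 1: low=(low[0]=0,low[1]=?,low[2]=2,low[3]=?,low[4]=5,low[5]=?,low[6]=1,low[7]=2,low[8]=3); scc=(scc[0]=?,scc[1]=?,scc[2]=?,scc[3]=?,scc[4]=0,scc[5]=?,scc[6]=?,scc[7]=?,scc[8]=?)
step 2: low=(low[0]=0,low[1]=?,low[2]=2,low[3]=?,low[4]=5,low[5]=?,low[6]=1,low[7]=2,low[8]=3); scc=(scc[0]=?,scc[1]=?,scc[2]=?,scc[3]=?,scc[4]=0,scc[5]=?,scc[6]=?,scc[7]=?,scc[8]=?)
step 3: low=(low[0]=0,low[1]=?,low[2]=2,low[3]=?,low[4]=5,low[5]=?,low[6]=1,low[7]=2,low[8]=2); scc=(scc[0]=?,scc[1]=?,scc[2]=?,scc[3]=?,scc[4]=0,scc[5]=?,scc[6]=?,scc[7]=?,scc[8]=?)
step 4: low=(low[0]=0,low[1]=?,low[2]=2,low[3]=?,low[4]=5,low[5]=?,low[6]=1,low[7]=2,low[8]=2); scc=(scc[0]=?,scc[1]=?,scc[2]=1,scc[3]=?,scc[4]=0,scc[5]=?,scc[6]=?,scc[7]=1,scc[8]=1)
step 5: low=(low[0]=0,low[1]=?,low[2]=2,low[3]=?,low[4]=5,low[5]=?,low[6]=1,low[7]=2,low[8]=2); scc=(scc[0]=?,scc[1]=?,scc[2]=1,scc[3]=?,scc[4]=0,scc[5]=?,scc[6]=2,scc[7]=1,scc[8]=1)
step 6: low=(low[0]=0,low[1]=?,low[2]=2,low[3]=?,low[4]=5,low[5]=?,low[6]=1,low[7]=2,low[8]=2); scc=(scc[0]=3,scc[1]=?,scc[2]=1,scc[3]=?,scc[4]=0,scc[5]=?,scc[6]=2,scc[7]=1,scc[8]=1)
step 7: low=(low[0]=0,low[1]=6,low[2]=2,low[3]=?,low[4]=5,low[5]=?,low[6]=1,low[7]=2,low[8]=2); scc=(scc[0]=3,scc[1]=4,scc[2]=1,scc[3]=?,scc[4]=0,scc[5]=?,scc[6]=2,scc[7]=1,scc[8]=1)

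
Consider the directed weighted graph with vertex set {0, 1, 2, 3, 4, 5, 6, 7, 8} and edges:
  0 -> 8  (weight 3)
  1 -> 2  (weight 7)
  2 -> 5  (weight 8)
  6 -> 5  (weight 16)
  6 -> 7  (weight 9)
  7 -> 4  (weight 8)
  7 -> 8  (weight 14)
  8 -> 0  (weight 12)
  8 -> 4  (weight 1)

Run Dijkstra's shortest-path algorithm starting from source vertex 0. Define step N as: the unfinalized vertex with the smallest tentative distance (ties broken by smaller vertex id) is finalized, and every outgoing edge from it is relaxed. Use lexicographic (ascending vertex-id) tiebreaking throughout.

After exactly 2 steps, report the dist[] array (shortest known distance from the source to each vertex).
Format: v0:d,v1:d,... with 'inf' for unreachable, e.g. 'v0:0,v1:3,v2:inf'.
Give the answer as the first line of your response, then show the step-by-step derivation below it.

v0:0,v1:inf,v2:inf,v3:inf,v4:4,v5:inf,v6:inf,v7:inf,v8:3

step 1: dist = v0:0,v1:inf,v2:inf,v3:inf,v4:inf,v5:inf,v6:inf,v7:inf,v8:3
step 2: dist = v0:0,v1:inf,v2:inf,v3:inf,v4:4,v5:inf,v6:inf,v7:inf,v8:3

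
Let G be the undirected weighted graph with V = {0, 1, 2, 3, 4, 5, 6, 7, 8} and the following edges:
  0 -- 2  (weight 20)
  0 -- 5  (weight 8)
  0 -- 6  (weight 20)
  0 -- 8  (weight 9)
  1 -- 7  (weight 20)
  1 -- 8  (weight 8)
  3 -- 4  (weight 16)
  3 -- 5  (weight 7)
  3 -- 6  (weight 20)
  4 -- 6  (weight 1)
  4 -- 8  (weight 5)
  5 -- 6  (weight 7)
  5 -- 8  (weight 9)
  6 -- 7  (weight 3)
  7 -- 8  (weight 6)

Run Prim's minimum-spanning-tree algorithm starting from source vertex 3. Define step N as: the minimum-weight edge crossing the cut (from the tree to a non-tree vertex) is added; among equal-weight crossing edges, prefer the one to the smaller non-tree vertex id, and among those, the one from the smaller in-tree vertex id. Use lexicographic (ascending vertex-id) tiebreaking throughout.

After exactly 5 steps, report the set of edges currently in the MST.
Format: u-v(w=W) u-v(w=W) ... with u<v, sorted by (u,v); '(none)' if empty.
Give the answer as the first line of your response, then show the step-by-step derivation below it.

3-5(w=7) 4-6(w=1) 4-8(w=5) 5-6(w=7) 6-7(w=3)

step 1: add edge 3-5 (w=7); MST = {3-5(w=7)}
step 2: add edge 5-6 (w=7); MST = {3-5(w=7) 5-6(w=7)}
step 3: add edge 4-6 (w=1); MST = {3-5(w=7) 4-6(w=1) 5-6(w=7)}
step 4: add edge 6-7 (w=3); MST = {3-5(w=7) 4-6(w=1) 5-6(w=7) 6-7(w=3)}
step 5: add edge 4-8 (w=5); MST = {3-5(w=7) 4-6(w=1) 4-8(w=5) 5-6(w=7) 6-7(w=3)}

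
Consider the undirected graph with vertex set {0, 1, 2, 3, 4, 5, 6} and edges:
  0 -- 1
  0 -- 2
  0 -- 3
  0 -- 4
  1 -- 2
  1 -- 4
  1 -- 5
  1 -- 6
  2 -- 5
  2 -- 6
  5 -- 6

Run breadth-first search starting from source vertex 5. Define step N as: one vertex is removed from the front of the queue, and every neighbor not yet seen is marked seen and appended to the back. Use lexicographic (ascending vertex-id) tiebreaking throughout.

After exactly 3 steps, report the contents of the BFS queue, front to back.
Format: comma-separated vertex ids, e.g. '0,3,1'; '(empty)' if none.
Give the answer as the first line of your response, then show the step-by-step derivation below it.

6,0,4

step 1: dequeue 5; queue=[1,2,6]; order=5
step 2: dequeue 1; queue=[2,6,0,4]; order=5,1
step 3: dequeue 2; queue=[6,0,4]; order=5,1,2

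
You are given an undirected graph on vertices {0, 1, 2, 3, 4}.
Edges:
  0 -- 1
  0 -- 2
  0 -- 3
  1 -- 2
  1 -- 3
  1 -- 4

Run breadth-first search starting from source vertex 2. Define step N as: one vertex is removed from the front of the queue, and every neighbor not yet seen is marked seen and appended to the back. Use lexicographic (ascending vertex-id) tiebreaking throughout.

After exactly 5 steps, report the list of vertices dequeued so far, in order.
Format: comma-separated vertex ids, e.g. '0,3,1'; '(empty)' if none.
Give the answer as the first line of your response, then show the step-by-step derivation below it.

2,0,1,3,4

step 1: dequeue 2; queue=[0,1]; order=2
step 2: dequeue 0; queue=[1,3]; order=2,0
step 3: dequeue 1; queue=[3,4]; order=2,0,1
step 4: dequeue 3; queue=[4]; order=2,0,1,3
step 5: dequeue 4; queue=[(empty)]; order=2,0,1,3,4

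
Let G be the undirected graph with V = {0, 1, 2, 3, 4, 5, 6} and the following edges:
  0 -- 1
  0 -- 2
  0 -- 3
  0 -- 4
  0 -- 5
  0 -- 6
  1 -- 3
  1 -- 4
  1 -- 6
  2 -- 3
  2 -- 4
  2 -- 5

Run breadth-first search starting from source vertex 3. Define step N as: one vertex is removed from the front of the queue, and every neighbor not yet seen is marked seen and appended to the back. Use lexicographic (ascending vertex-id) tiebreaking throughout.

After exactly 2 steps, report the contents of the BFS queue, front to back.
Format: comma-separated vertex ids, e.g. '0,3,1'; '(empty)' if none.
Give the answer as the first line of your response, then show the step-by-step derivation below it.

1,2,4,5,6

step 1: dequeue 3; queue=[0,1,2]; order=3
step 2: dequeue 0; queue=[1,2,4,5,6]; order=3,0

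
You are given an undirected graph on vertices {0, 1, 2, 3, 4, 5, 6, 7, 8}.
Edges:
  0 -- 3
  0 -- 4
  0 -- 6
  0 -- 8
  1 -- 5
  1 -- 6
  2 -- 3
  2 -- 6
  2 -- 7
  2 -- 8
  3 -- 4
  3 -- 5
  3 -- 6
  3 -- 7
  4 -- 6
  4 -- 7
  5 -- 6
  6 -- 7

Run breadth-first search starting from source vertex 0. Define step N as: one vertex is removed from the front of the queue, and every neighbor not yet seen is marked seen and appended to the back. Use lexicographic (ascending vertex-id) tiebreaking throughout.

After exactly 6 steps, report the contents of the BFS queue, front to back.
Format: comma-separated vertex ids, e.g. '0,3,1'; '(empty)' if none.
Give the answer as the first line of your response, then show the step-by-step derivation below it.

5,7,1

step 1: dequeue 0; queue=[3,4,6,8]; order=0
step 2: dequeue 3; queue=[4,6,8,2,5,7]; order=0,3
step 3: dequeue 4; queue=[6,8,2,5,7]; order=0,3,4
step 4: dequeue 6; queue=[8,2,5,7,1]; order=0,3,4,6
step 5: dequeue 8; queue=[2,5,7,1]; order=0,3,4,6,8
step 6: dequeue 2; queue=[5,7,1]; order=0,3,4,6,8,2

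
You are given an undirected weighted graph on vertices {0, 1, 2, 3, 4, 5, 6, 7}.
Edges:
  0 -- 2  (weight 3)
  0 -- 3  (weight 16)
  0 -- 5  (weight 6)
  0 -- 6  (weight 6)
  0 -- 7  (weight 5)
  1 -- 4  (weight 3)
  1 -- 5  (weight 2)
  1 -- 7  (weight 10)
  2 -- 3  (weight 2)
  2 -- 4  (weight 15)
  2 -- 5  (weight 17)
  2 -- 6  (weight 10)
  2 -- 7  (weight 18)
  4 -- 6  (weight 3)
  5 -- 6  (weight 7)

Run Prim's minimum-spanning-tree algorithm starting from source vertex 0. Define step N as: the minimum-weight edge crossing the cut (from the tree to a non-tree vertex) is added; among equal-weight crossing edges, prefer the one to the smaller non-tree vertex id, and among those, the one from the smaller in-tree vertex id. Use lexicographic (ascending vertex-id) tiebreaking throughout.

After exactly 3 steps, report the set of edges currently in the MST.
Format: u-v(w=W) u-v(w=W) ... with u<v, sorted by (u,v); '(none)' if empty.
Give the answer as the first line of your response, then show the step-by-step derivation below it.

0-2(w=3) 0-7(w=5) 2-3(w=2)

step 1: add edge 0-2 (w=3); MST = {0-2(w=3)}
step 2: add edge 2-3 (w=2); MST = {0-2(w=3) 2-3(w=2)}
step 3: add edge 0-7 (w=5); MST = {0-2(w=3) 0-7(w=5) 2-3(w=2)}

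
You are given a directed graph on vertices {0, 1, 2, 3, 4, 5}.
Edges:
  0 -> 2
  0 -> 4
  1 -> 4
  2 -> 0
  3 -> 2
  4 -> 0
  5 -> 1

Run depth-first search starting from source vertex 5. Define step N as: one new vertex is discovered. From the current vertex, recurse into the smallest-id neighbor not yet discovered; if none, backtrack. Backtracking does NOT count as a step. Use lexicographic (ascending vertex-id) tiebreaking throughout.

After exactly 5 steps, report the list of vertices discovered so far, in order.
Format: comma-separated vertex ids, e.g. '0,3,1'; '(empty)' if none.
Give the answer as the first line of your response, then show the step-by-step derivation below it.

5,1,4,0,2

step 1: discover 5; path=5; order=5
step 2: discover 1; path=5>1; order=5,1
step 3: discover 4; path=5>1>4; order=5,1,4
step 4: discover 0; path=5>1>4>0; order=5,1,4,0
step 5: discover 2; path=5>1>4>0>2; order=5,1,4,0,2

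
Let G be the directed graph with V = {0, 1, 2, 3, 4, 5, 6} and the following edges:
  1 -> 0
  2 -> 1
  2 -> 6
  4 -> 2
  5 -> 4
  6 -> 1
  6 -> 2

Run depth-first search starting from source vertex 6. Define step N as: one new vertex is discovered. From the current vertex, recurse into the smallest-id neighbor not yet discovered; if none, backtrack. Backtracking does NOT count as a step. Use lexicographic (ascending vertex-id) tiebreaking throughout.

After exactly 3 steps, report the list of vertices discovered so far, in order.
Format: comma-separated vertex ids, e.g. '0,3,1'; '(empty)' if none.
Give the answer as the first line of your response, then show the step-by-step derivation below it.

6,1,0

step 1: discover 6; path=6; order=6
step 2: discover 1; path=6>1; order=6,1
step 3: discover 0; path=6>1>0; order=6,1,0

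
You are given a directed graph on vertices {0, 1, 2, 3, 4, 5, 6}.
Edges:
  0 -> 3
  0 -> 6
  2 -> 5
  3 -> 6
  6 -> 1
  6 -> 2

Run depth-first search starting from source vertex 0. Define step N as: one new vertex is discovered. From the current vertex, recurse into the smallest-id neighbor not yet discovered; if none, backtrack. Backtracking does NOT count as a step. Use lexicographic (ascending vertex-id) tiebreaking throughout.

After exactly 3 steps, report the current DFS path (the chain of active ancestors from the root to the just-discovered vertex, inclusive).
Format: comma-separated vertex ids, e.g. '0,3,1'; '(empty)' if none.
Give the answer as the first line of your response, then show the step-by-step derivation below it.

0,3,6

step 1: discover 0; path=0; order=0
step 2: discover 3; path=0>3; order=0,3
step 3: discover 6; path=0>3>6; order=0,3,6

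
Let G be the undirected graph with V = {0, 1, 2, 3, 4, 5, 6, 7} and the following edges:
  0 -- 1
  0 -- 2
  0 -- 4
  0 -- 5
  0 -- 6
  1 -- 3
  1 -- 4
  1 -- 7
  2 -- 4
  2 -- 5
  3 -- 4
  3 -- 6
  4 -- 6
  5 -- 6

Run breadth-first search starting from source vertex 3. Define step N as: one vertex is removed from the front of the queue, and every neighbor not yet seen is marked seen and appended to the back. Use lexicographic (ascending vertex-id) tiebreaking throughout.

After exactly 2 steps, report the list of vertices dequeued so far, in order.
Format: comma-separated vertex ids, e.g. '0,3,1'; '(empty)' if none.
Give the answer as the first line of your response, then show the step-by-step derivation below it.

3,1

step 1: dequeue 3; queue=[1,4,6]; order=3
step 2: dequeue 1; queue=[4,6,0,7]; order=3,1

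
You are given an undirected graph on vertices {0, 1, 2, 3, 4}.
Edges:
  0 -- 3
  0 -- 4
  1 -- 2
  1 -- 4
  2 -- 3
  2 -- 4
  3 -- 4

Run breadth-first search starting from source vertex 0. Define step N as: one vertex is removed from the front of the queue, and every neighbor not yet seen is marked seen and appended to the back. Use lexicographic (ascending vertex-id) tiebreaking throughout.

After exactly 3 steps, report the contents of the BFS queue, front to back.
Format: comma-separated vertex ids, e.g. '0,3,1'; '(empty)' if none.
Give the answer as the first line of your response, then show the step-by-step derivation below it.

2,1

step 1: dequeue 0; queue=[3,4]; order=0
step 2: dequeue 3; queue=[4,2]; order=0,3
step 3: dequeue 4; queue=[2,1]; order=0,3,4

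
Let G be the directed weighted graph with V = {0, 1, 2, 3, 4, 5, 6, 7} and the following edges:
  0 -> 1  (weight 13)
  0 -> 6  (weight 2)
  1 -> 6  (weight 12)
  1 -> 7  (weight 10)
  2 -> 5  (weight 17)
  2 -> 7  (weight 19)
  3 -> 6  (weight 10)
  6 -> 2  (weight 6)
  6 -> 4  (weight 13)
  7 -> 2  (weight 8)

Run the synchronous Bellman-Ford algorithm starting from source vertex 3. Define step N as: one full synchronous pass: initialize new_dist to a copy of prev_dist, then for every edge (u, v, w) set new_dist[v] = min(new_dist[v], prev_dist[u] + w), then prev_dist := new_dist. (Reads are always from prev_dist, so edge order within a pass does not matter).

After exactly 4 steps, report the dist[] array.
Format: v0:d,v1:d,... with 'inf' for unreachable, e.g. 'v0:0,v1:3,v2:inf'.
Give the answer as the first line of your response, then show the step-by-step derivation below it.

v0:inf,v1:inf,v2:16,v3:0,v4:23,v5:33,v6:10,v7:35

step 1: dist = v0:inf,v1:inf,v2:inf,v3:0,v4:inf,v5:inf,v6:10,v7:inf
step 2: dist = v0:inf,v1:inf,v2:16,v3:0,v4:23,v5:inf,v6:10,v7:inf
step 3: dist = v0:inf,v1:inf,v2:16,v3:0,v4:23,v5:33,v6:10,v7:35
step 4: dist = v0:inf,v1:inf,v2:16,v3:0,v4:23,v5:33,v6:10,v7:35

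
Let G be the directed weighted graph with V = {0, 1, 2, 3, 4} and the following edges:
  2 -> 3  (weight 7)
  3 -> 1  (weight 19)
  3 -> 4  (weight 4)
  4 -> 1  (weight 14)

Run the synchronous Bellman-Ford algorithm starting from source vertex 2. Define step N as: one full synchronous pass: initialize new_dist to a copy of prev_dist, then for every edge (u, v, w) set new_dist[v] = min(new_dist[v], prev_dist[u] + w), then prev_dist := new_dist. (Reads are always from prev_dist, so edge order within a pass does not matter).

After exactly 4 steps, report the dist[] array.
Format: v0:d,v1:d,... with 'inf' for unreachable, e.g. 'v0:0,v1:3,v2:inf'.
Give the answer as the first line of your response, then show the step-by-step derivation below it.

v0:inf,v1:25,v2:0,v3:7,v4:11

step 1: dist = v0:inf,v1:inf,v2:0,v3:7,v4:inf
step 2: dist = v0:inf,v1:26,v2:0,v3:7,v4:11
step 3: dist = v0:inf,v1:25,v2:0,v3:7,v4:11
step 4: dist = v0:inf,v1:25,v2:0,v3:7,v4:11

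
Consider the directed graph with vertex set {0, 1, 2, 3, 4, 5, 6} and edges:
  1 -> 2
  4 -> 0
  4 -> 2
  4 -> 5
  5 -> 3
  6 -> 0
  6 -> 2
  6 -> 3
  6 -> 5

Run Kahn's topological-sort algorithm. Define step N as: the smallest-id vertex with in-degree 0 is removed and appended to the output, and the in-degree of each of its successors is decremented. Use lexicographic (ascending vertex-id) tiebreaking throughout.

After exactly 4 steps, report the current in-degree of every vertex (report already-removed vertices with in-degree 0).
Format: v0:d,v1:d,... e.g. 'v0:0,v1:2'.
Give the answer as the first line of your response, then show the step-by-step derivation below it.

v0:0,v1:0,v2:0,v3:1,v4:0,v5:0,v6:0

step 1: output 1; order=[1]; indeg=(2,0,2,2,0,2,0)
step 2: output 4; order=[1,4]; indeg=(1,0,1,2,0,1,0)
step 3: output 6; order=[1,4,6]; indeg=(0,0,0,1,0,0,0)
step 4: output 0; order=[1,4,6,0]; indeg=(0,0,0,1,0,0,0)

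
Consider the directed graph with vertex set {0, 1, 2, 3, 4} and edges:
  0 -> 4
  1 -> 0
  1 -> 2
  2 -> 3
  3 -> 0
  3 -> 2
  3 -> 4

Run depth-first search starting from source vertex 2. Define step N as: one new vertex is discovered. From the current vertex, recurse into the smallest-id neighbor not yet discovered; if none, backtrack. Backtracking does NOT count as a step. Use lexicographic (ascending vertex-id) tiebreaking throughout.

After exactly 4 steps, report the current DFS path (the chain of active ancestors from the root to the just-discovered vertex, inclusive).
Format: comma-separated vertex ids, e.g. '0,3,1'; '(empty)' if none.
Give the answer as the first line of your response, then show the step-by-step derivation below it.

2,3,0,4

step 1: discover 2; path=2; order=2
step 2: discover 3; path=2>3; order=2,3
step 3: discover 0; path=2>3>0; order=2,3,0
step 4: discover 4; path=2>3>0>4; order=2,3,0,4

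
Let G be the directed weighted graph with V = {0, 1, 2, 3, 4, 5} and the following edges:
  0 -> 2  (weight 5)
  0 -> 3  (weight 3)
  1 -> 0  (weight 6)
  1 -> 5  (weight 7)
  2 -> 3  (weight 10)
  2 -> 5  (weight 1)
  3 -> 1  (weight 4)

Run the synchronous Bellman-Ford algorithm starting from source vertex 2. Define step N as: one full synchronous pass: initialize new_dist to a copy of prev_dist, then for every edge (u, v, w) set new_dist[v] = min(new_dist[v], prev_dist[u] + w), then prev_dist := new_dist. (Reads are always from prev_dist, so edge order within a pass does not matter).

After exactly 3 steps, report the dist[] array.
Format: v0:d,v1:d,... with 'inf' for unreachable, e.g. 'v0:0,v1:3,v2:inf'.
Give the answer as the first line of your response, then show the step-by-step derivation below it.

v0:20,v1:14,v2:0,v3:10,v4:inf,v5:1

step 1: dist = v0:inf,v1:inf,v2:0,v3:10,v4:inf,v5:1
step 2: dist = v0:inf,v1:14,v2:0,v3:10,v4:inf,v5:1
step 3: dist = v0:20,v1:14,v2:0,v3:10,v4:inf,v5:1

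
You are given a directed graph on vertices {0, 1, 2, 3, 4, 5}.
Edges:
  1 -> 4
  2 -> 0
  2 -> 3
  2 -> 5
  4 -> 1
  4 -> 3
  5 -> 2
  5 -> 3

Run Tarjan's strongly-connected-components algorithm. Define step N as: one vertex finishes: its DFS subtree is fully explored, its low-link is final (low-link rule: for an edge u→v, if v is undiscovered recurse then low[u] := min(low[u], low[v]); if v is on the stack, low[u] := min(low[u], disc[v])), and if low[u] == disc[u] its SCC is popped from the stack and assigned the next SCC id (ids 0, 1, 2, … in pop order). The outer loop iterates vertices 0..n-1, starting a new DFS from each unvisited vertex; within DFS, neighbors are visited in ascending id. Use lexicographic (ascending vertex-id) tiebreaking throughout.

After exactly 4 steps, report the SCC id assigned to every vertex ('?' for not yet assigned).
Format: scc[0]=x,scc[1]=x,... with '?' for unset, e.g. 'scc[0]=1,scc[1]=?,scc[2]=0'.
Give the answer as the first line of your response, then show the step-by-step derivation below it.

scc[0]=0,scc[1]=2,scc[2]=?,scc[3]=1,scc[4]=2,scc[5]=?

step 1: low=(low[0]=0,low[1]=?,low[2]=?,low[3]=?,low[4]=?,low[5]=?); scc=(scc[0]=0,scc[1]=?,scc[2]=?,scc[3]=?,scc[4]=?,scc[5]=?)
step 2: low=(low[0]=0,low[1]=1,low[2]=?,low[3]=3,low[4]=1,low[5]=?); scc=(scc[0]=0,scc[1]=?,scc[2]=?,scc[3]=1,scc[4]=?,scc[5]=?)
step 3: low=(low[0]=0,low[1]=1,low[2]=?,low[3]=3,low[4]=1,low[5]=?); scc=(scc[0]=0,scc[1]=?,scc[2]=?,scc[3]=1,scc[4]=?,scc[5]=?)
step 4: low=(low[0]=0,low[1]=1,low[2]=?,low[3]=3,low[4]=1,low[5]=?); scc=(scc[0]=0,scc[1]=2,scc[2]=?,scc[3]=1,scc[4]=2,scc[5]=?)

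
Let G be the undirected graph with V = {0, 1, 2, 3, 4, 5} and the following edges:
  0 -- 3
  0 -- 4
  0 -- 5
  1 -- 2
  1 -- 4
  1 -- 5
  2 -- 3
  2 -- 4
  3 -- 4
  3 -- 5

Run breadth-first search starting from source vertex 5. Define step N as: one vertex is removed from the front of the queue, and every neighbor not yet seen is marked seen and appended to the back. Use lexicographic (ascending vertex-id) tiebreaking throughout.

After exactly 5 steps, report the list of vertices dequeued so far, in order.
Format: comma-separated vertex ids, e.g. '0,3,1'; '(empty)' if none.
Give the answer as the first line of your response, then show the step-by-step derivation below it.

5,0,1,3,4

step 1: dequeue 5; queue=[0,1,3]; order=5
step 2: dequeue 0; queue=[1,3,4]; order=5,0
step 3: dequeue 1; queue=[3,4,2]; order=5,0,1
step 4: dequeue 3; queue=[4,2]; order=5,0,1,3
step 5: dequeue 4; queue=[2]; order=5,0,1,3,4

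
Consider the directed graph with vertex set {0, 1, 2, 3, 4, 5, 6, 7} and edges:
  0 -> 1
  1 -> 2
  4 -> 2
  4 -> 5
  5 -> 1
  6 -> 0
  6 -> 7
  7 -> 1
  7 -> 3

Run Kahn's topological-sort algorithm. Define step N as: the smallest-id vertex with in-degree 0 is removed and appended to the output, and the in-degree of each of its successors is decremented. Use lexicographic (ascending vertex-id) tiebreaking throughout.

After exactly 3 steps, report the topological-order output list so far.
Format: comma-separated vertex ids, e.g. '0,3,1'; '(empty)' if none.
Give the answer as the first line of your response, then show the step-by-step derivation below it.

4,5,6

step 1: output 4; order=[4]; indeg=(1,3,1,1,0,0,0,1)
step 2: output 5; order=[4,5]; indeg=(1,2,1,1,0,0,0,1)
step 3: output 6; order=[4,5,6]; indeg=(0,2,1,1,0,0,0,0)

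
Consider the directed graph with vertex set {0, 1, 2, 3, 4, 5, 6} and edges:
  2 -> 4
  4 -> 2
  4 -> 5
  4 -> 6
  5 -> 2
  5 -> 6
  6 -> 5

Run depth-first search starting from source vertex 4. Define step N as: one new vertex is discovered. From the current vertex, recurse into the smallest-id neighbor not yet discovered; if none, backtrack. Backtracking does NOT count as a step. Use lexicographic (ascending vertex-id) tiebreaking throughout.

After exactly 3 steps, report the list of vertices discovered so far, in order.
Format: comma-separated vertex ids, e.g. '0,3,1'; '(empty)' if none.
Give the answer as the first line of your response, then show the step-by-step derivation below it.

4,2,5

step 1: discover 4; path=4; order=4
step 2: discover 2; path=4>2; order=4,2
step 3: discover 5; path=4>5; order=4,2,5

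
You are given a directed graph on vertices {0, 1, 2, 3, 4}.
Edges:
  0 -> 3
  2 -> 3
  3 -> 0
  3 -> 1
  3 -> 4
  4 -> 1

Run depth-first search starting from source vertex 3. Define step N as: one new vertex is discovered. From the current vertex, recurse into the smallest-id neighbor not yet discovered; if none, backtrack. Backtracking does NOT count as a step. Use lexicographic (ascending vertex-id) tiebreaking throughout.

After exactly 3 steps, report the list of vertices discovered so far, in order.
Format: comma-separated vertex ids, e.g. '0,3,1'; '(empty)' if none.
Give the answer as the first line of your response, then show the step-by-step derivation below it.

3,0,1

step 1: discover 3; path=3; order=3
step 2: discover 0; path=3>0; order=3,0
step 3: discover 1; path=3>1; order=3,0,1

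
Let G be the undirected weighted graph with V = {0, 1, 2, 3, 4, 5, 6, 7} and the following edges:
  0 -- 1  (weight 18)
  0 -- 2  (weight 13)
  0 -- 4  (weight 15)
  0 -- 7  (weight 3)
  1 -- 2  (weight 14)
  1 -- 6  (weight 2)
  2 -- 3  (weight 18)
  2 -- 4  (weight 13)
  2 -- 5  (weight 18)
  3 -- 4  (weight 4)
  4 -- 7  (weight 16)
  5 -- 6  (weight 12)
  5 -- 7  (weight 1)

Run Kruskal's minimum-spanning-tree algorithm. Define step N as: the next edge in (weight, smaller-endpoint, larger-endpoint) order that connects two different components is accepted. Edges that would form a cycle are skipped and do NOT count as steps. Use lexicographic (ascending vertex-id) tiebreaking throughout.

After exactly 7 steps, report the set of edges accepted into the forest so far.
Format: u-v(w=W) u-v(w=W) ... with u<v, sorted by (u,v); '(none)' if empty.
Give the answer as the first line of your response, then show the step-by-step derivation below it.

0-2(w=13) 0-7(w=3) 1-6(w=2) 2-4(w=13) 3-4(w=4) 5-6(w=12) 5-7(w=1)

step 1: add edge 5-7 (w=1); MST = {5-7(w=1)}
step 2: add edge 1-6 (w=2); MST = {1-6(w=2) 5-7(w=1)}
step 3: add edge 0-7 (w=3); MST = {0-7(w=3) 1-6(w=2) 5-7(w=1)}
step 4: add edge 3-4 (w=4); MST = {0-7(w=3) 1-6(w=2) 3-4(w=4) 5-7(w=1)}
step 5: add edge 5-6 (w=12); MST = {0-7(w=3) 1-6(w=2) 3-4(w=4) 5-6(w=12) 5-7(w=1)}
step 6: add edge 0-2 (w=13); MST = {0-2(w=13) 0-7(w=3) 1-6(w=2) 3-4(w=4) 5-6(w=12) 5-7(w=1)}
step 7: add edge 2-4 (w=13); MST = {0-2(w=13) 0-7(w=3) 1-6(w=2) 2-4(w=13) 3-4(w=4) 5-6(w=12) 5-7(w=1)}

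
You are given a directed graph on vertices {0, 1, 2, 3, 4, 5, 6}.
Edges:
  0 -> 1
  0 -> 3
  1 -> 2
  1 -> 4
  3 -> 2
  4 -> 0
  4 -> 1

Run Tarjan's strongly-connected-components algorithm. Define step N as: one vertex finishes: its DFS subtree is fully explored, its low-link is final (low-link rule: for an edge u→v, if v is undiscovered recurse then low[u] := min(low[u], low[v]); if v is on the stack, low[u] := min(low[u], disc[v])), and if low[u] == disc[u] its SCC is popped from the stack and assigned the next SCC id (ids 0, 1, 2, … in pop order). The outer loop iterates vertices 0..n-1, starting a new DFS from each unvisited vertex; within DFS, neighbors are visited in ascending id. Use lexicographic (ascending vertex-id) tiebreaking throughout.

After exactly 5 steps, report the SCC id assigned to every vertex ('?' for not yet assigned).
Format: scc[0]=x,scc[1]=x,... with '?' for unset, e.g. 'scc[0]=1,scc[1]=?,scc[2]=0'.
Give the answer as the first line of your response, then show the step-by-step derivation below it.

scc[0]=2,scc[1]=2,scc[2]=0,scc[3]=1,scc[4]=2,scc[5]=?,scc[6]=?

step 1: low=(low[0]=0,low[1]=1,low[2]=2,low[3]=?,low[4]=?,low[5]=?,low[6]=?); scc=(scc[0]=?,scc[1]=?,scc[2]=0,scc[3]=?,scc[4]=?,scc[5]=?,scc[6]=?)
step 2: low=(low[0]=0,low[1]=1,low[2]=2,low[3]=?,low[4]=0,low[5]=?,low[6]=?); scc=(scc[0]=?,scc[1]=?,scc[2]=0,scc[3]=?,scc[4]=?,scc[5]=?,scc[6]=?)
step 3: low=(low[0]=0,low[1]=0,low[2]=2,low[3]=?,low[4]=0,low[5]=?,low[6]=?); scc=(scc[0]=?,scc[1]=?,scc[2]=0,scc[3]=?,scc[4]=?,scc[5]=?,scc[6]=?)
step 4: low=(low[0]=0,low[1]=0,low[2]=2,low[3]=4,low[4]=0,low[5]=?,low[6]=?); scc=(scc[0]=?,scc[1]=?,scc[2]=0,scc[3]=1,scc[4]=?,scc[5]=?,scc[6]=?)
step 5: low=(low[0]=0,low[1]=0,low[2]=2,low[3]=4,low[4]=0,low[5]=?,low[6]=?); scc=(scc[0]=2,scc[1]=2,scc[2]=0,scc[3]=1,scc[4]=2,scc[5]=?,scc[6]=?)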